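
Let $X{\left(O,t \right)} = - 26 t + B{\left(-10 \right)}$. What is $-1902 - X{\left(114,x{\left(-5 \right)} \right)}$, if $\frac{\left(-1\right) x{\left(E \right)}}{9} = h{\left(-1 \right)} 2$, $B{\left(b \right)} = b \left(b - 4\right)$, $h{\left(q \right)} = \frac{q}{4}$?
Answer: $-1925$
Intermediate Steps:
$h{\left(q \right)} = \frac{q}{4}$ ($h{\left(q \right)} = q \frac{1}{4} = \frac{q}{4}$)
$B{\left(b \right)} = b \left(-4 + b\right)$
$x{\left(E \right)} = \frac{9}{2}$ ($x{\left(E \right)} = - 9 \cdot \frac{1}{4} \left(-1\right) 2 = - 9 \left(\left(- \frac{1}{4}\right) 2\right) = \left(-9\right) \left(- \frac{1}{2}\right) = \frac{9}{2}$)
$X{\left(O,t \right)} = 140 - 26 t$ ($X{\left(O,t \right)} = - 26 t - 10 \left(-4 - 10\right) = - 26 t - -140 = - 26 t + 140 = 140 - 26 t$)
$-1902 - X{\left(114,x{\left(-5 \right)} \right)} = -1902 - \left(140 - 117\right) = -1902 - 23 = -1925$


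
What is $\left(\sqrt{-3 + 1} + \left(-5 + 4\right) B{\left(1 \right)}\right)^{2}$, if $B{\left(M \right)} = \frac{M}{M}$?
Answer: $\left(-1 + i \sqrt{2}\right)^{2} \approx -1.0 - 2.8284 i$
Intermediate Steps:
$B{\left(M \right)} = 1$
$\left(\sqrt{-3 + 1} + \left(-5 + 4\right) B{\left(1 \right)}\right)^{2} = \left(\sqrt{-3 + 1} + \left(-5 + 4\right) 1\right)^{2} = \left(\sqrt{-2} - 1\right)^{2} = \left(i \sqrt{2} - 1\right)^{2} = \left(-1 + i \sqrt{2}\right)^{2}$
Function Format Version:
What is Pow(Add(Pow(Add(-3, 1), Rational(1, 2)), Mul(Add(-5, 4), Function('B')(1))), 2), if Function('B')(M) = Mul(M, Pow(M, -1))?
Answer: Pow(Add(-1, Mul(I, Pow(2, Rational(1, 2)))), 2) ≈ Add(-1.0000, Mul(-2.8284, I))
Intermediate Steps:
Function('B')(M) = 1
Pow(Add(Pow(Add(-3, 1), Rational(1, 2)), Mul(Add(-5, 4), Function('B')(1))), 2) = Pow(Add(Pow(Add(-3, 1), Rational(1, 2)), Mul(Add(-5, 4), 1)), 2) = Pow(Add(Pow(-2, Rational(1, 2)), Mul(-1, 1)), 2) = Pow(Add(Mul(I, Pow(2, Rational(1, 2))), -1), 2) = Pow(Add(-1, Mul(I, Pow(2, Rational(1, 2)))), 2)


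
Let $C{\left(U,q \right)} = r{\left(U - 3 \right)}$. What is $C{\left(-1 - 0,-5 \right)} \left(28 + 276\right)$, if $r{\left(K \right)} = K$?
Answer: $-1216$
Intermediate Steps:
$C{\left(U,q \right)} = -3 + U$ ($C{\left(U,q \right)} = U - 3 = -3 + U$)
$C{\left(-1 - 0,-5 \right)} \left(28 + 276\right) = \left(-3 - 1\right) \left(28 + 276\right) = \left(-3 + \left(-1 + 0\right)\right) 304 = \left(-3 - 1\right) 304 = \left(-4\right) 304 = -1216$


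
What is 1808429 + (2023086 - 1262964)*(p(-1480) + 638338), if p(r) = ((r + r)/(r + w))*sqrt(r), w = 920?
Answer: 485216565665 + 56249028*I*sqrt(370)/7 ≈ 4.8522e+11 + 1.5457e+8*I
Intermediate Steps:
p(r) = 2*r**(3/2)/(920 + r) (p(r) = ((r + r)/(r + 920))*sqrt(r) = ((2*r)/(920 + r))*sqrt(r) = (2*r/(920 + r))*sqrt(r) = 2*r**(3/2)/(920 + r))
1808429 + (2023086 - 1262964)*(p(-1480) + 638338) = 1808429 + (2023086 - 1262964)*(2*(-1480)**(3/2)/(920 - 1480) + 638338) = 1808429 + 760122*(2*(-2960*I*sqrt(370))/(-560) + 638338) = 1808429 + 760122*(2*(-2960*I*sqrt(370))*(-1/560) + 638338) = 1808429 + 760122*(74*I*sqrt(370)/7 + 638338) = 1808429 + 760122*(638338 + 74*I*sqrt(370)/7) = 1808429 + (485214757236 + 56249028*I*sqrt(370)/7) = 485216565665 + 56249028*I*sqrt(370)/7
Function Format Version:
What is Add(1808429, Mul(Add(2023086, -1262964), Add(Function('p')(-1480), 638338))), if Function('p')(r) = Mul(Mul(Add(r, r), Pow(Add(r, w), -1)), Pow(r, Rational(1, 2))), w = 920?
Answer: Add(485216565665, Mul(Rational(56249028, 7), I, Pow(370, Rational(1, 2)))) ≈ Add(4.8522e+11, Mul(1.5457e+8, I))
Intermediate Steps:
Function('p')(r) = Mul(2, Pow(r, Rational(3, 2)), Pow(Add(920, r), -1)) (Function('p')(r) = Mul(Mul(Add(r, r), Pow(Add(r, 920), -1)), Pow(r, Rational(1, 2))) = Mul(Mul(Mul(2, r), Pow(Add(920, r), -1)), Pow(r, Rational(1, 2))) = Mul(Mul(2, r, Pow(Add(920, r), -1)), Pow(r, Rational(1, 2))) = Mul(2, Pow(r, Rational(3, 2)), Pow(Add(920, r), -1)))
Add(1808429, Mul(Add(2023086, -1262964), Add(Function('p')(-1480), 638338))) = Add(1808429, Mul(Add(2023086, -1262964), Add(Mul(2, Pow(-1480, Rational(3, 2)), Pow(Add(920, -1480), -1)), 638338))) = Add(1808429, Mul(760122, Add(Mul(2, Mul(-2960, I, Pow(370, Rational(1, 2))), Pow(-560, -1)), 638338))) = Add(1808429, Mul(760122, Add(Mul(2, Mul(-2960, I, Pow(370, Rational(1, 2))), Rational(-1, 560)), 638338))) = Add(1808429, Mul(760122, Add(Mul(Rational(74, 7), I, Pow(370, Rational(1, 2))), 638338))) = Add(1808429, Mul(760122, Add(638338, Mul(Rational(74, 7), I, Pow(370, Rational(1, 2)))))) = Add(1808429, Add(485214757236, Mul(Rational(56249028, 7), I, Pow(370, Rational(1, 2))))) = Add(485216565665, Mul(Rational(56249028, 7), I, Pow(370, Rational(1, 2))))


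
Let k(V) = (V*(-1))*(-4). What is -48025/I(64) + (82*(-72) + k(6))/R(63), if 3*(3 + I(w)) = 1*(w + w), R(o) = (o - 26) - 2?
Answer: -9651/7 ≈ -1378.7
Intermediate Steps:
R(o) = -28 + o (R(o) = (-26 + o) - 2 = -28 + o)
k(V) = 4*V (k(V) = -V*(-4) = 4*V)
I(w) = -3 + 2*w/3 (I(w) = -3 + (1*(w + w))/3 = -3 + (1*(2*w))/3 = -3 + (2*w)/3 = -3 + 2*w/3)
-48025/I(64) + (82*(-72) + k(6))/R(63) = -48025/(-3 + (2/3)*64) + (82*(-72) + 4*6)/(-28 + 63) = -48025/(-3 + 128/3) + (-5904 + 24)/35 = -48025/119/3 - 5880*1/35 = -48025*3/119 - 168 = -8475/7 - 168 = -9651/7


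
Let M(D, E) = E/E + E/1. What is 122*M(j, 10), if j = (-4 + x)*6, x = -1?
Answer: 1342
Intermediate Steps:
j = -30 (j = (-4 - 1)*6 = -5*6 = -30)
M(D, E) = 1 + E (M(D, E) = 1 + E*1 = 1 + E)
122*M(j, 10) = 122*(1 + 10) = 122*11 = 1342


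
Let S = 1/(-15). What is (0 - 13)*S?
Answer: 13/15 ≈ 0.86667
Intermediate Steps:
S = -1/15 ≈ -0.066667
(0 - 13)*S = (0 - 13)*(-1/15) = -13*(-1/15) = 13/15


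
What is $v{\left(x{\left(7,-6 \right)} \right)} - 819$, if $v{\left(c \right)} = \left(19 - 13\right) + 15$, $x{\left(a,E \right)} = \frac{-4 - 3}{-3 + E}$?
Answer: $-798$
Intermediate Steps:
$x{\left(a,E \right)} = - \frac{7}{-3 + E}$
$v{\left(c \right)} = 21$ ($v{\left(c \right)} = 6 + 15 = 21$)
$v{\left(x{\left(7,-6 \right)} \right)} - 819 = 21 - 819 = -798$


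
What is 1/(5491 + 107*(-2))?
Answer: 1/5277 ≈ 0.00018950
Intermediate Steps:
1/(5491 + 107*(-2)) = 1/(5491 - 214) = 1/5277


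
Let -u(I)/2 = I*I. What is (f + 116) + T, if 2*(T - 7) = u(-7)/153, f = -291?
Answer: -25753/153 ≈ -168.32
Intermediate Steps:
u(I) = -2*I**2 (u(I) = -2*I*I = -2*I**2)
T = 1022/153 (T = 7 + (-2*(-7)**2/153)/2 = 7 + (-2*49*(1/153))/2 = 7 + (-98*1/153)/2 = 7 + (1/2)*(-98/153) = 7 - 49/153 = 1022/153 ≈ 6.6797)
(f + 116) + T = (-291 + 116) + 1022/153 = -175 + 1022/153 = -25753/153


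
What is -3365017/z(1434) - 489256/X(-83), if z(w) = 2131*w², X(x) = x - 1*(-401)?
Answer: -357327860551037/232251015708 ≈ -1538.5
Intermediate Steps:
X(x) = 401 + x (X(x) = x + 401 = 401 + x)
-3365017/z(1434) - 489256/X(-83) = -3365017/(2131*1434²) - 489256/(401 - 83) = -3365017/(2131*2056356) - 489256/318 = -3365017/4382094636 - 489256*1/318 = -3365017*1/4382094636 - 244628/159 = -3365017/4382094636 - 244628/159 = -357327860551037/232251015708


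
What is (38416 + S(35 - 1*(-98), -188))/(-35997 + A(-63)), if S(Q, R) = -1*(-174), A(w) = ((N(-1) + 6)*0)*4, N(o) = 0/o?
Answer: -38590/35997 ≈ -1.0720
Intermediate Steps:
N(o) = 0
A(w) = 0 (A(w) = ((0 + 6)*0)*4 = (6*0)*4 = 0*4 = 0)
S(Q, R) = 174
(38416 + S(35 - 1*(-98), -188))/(-35997 + A(-63)) = (38416 + 174)/(-35997 + 0) = 38590/(-35997) = 38590*(-1/35997) = -38590/35997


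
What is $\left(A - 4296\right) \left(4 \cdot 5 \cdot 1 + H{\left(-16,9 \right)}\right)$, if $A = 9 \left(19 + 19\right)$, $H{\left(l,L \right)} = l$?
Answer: $-15816$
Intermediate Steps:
$A = 342$ ($A = 9 \cdot 38 = 342$)
$\left(A - 4296\right) \left(4 \cdot 5 \cdot 1 + H{\left(-16,9 \right)}\right) = \left(342 - 4296\right) \left(4 \cdot 5 \cdot 1 - 16\right) = - 3954 \left(20 \cdot 1 - 16\right) = - 3954 \left(20 - 16\right) = \left(-3954\right) 4 = -15816$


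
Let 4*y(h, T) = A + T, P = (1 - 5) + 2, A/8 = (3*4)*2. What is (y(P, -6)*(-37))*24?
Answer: -41292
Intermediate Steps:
A = 192 (A = 8*((3*4)*2) = 8*(12*2) = 8*24 = 192)
P = -2 (P = -4 + 2 = -2)
y(h, T) = 48 + T/4 (y(h, T) = (192 + T)/4 = 48 + T/4)
(y(P, -6)*(-37))*24 = ((48 + (¼)*(-6))*(-37))*24 = ((48 - 3/2)*(-37))*24 = ((93/2)*(-37))*24 = -3441/2*24 = -41292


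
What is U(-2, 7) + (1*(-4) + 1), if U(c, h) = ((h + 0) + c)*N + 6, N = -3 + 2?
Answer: -2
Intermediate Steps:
N = -1
U(c, h) = 6 - c - h (U(c, h) = ((h + 0) + c)*(-1) + 6 = (h + c)*(-1) + 6 = (c + h)*(-1) + 6 = (-c - h) + 6 = 6 - c - h)
U(-2, 7) + (1*(-4) + 1) = (6 - 1*(-2) - 1*7) + (1*(-4) + 1) = (6 + 2 - 7) + (-4 + 1) = 1 - 3 = -2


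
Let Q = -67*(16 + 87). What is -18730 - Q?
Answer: -11829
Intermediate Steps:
Q = -6901 (Q = -67*103 = -6901)
-18730 - Q = -18730 - 1*(-6901) = -18730 + 6901 = -11829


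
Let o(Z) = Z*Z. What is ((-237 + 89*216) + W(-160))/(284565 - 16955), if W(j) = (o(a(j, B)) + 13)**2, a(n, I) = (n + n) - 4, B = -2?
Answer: 5511354554/133805 ≈ 41189.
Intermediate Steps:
a(n, I) = -4 + 2*n (a(n, I) = 2*n - 4 = -4 + 2*n)
o(Z) = Z**2
W(j) = (13 + (-4 + 2*j)**2)**2 (W(j) = ((-4 + 2*j)**2 + 13)**2 = (13 + (-4 + 2*j)**2)**2)
((-237 + 89*216) + W(-160))/(284565 - 16955) = ((-237 + 89*216) + (13 + 4*(-2 - 160)**2)**2)/(284565 - 16955) = ((-237 + 19224) + (13 + 4*(-162)**2)**2)/267610 = (18987 + (13 + 4*26244)**2)*(1/267610) = (18987 + (13 + 104976)**2)*(1/267610) = (18987 + 104989**2)*(1/267610) = (18987 + 11022690121)*(1/267610) = 11022709108*(1/267610) = 5511354554/133805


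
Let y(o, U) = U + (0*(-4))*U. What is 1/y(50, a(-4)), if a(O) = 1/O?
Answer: -4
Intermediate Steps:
y(o, U) = U (y(o, U) = U + 0*U = U + 0 = U)
1/y(50, a(-4)) = 1/(1/(-4)) = 1/(-¼) = -4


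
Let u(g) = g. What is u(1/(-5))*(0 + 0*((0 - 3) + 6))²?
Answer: 0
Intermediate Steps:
u(1/(-5))*(0 + 0*((0 - 3) + 6))² = (0 + 0*((0 - 3) + 6))²/(-5) = -(0 + 0*(-3 + 6))²/5 = -(0 + 0*3)²/5 = -(0 + 0)²/5 = -⅕*0² = -⅕*0 = 0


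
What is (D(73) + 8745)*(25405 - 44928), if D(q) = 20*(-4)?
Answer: -169166795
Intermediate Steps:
D(q) = -80
(D(73) + 8745)*(25405 - 44928) = (-80 + 8745)*(25405 - 44928) = 8665*(-19523) = -169166795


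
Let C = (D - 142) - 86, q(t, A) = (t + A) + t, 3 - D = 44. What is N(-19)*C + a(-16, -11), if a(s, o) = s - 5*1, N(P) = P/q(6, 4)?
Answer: 4775/16 ≈ 298.44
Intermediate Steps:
D = -41 (D = 3 - 1*44 = 3 - 44 = -41)
q(t, A) = A + 2*t (q(t, A) = (A + t) + t = A + 2*t)
N(P) = P/16 (N(P) = P/(4 + 2*6) = P/(4 + 12) = P/16)
C = -269 (C = (-41 - 142) - 86 = -183 - 86 = -269)
a(s, o) = -5 + s (a(s, o) = s - 5 = -5 + s)
N(-19)*C + a(-16, -11) = ((1/16)*(-19))*(-269) + (-5 - 16) = -19/16*(-269) - 21 = 5111/16 - 21 = 4775/16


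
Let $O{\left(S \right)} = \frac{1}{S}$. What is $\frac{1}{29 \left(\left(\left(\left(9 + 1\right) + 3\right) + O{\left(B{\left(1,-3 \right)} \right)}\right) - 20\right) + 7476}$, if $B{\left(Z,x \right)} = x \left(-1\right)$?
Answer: $\frac{3}{21848} \approx 0.00013731$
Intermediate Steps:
$B{\left(Z,x \right)} = - x$
$\frac{1}{29 \left(\left(\left(\left(9 + 1\right) + 3\right) + O{\left(B{\left(1,-3 \right)} \right)}\right) - 20\right) + 7476} = \frac{1}{29 \left(\left(\left(\left(9 + 1\right) + 3\right) + \frac{1}{\left(-1\right) \left(-3\right)}\right) - 20\right) + 7476} = \frac{1}{29 \left(\left(\left(10 + 3\right) + \frac{1}{3}\right) - 20\right) + 7476} = \frac{1}{29 \left(\left(13 + \frac{1}{3}\right) - 20\right) + 7476} = \frac{1}{29 \left(\frac{40}{3} - 20\right) + 7476} = \frac{1}{29 \left(- \frac{20}{3}\right) + 7476} = \frac{1}{- \frac{580}{3} + 7476} = \frac{1}{\frac{21848}{3}} = \frac{3}{21848}$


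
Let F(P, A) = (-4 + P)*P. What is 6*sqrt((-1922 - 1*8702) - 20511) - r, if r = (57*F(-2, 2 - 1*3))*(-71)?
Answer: 48564 + 6*I*sqrt(31135) ≈ 48564.0 + 1058.7*I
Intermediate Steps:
F(P, A) = P*(-4 + P)
r = -48564 (r = (57*(-2*(-4 - 2)))*(-71) = (57*(-2*(-6)))*(-71) = (57*12)*(-71) = 684*(-71) = -48564)
6*sqrt((-1922 - 1*8702) - 20511) - r = 6*sqrt((-1922 - 1*8702) - 20511) - 1*(-48564) = 6*sqrt((-1922 - 8702) - 20511) + 48564 = 6*sqrt(-10624 - 20511) + 48564 = 6*sqrt(-31135) + 48564 = 6*(I*sqrt(31135)) + 48564 = 6*I*sqrt(31135) + 48564 = 48564 + 6*I*sqrt(31135)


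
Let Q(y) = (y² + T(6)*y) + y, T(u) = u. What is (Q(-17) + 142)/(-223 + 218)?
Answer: -312/5 ≈ -62.400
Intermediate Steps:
Q(y) = y² + 7*y (Q(y) = (y² + 6*y) + y = y² + 7*y)
(Q(-17) + 142)/(-223 + 218) = (-17*(7 - 17) + 142)/(-223 + 218) = (-17*(-10) + 142)/(-5) = -(170 + 142)/5 = -⅕*312 = -312/5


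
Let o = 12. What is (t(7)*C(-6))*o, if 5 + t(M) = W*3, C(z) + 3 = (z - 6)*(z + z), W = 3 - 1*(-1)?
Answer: 11844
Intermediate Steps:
W = 4 (W = 3 + 1 = 4)
C(z) = -3 + 2*z*(-6 + z) (C(z) = -3 + (z - 6)*(z + z) = -3 + (-6 + z)*(2*z) = -3 + 2*z*(-6 + z))
t(M) = 7 (t(M) = -5 + 4*3 = -5 + 12 = 7)
(t(7)*C(-6))*o = (7*(-3 - 12*(-6) + 2*(-6)²))*12 = (7*(-3 + 72 + 2*36))*12 = (7*(-3 + 72 + 72))*12 = (7*141)*12 = 987*12 = 11844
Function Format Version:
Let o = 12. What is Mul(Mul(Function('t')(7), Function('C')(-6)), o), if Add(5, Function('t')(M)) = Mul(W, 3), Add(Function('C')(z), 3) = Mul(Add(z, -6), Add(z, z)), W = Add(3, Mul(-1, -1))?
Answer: 11844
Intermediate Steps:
W = 4 (W = Add(3, 1) = 4)
Function('C')(z) = Add(-3, Mul(2, z, Add(-6, z))) (Function('C')(z) = Add(-3, Mul(Add(z, -6), Add(z, z))) = Add(-3, Mul(Add(-6, z), Mul(2, z))) = Add(-3, Mul(2, z, Add(-6, z))))
Function('t')(M) = 7 (Function('t')(M) = Add(-5, Mul(4, 3)) = Add(-5, 12) = 7)
Mul(Mul(Function('t')(7), Function('C')(-6)), o) = Mul(Mul(7, Add(-3, Mul(-12, -6), Mul(2, Pow(-6, 2)))), 12) = Mul(Mul(7, Add(-3, 72, Mul(2, 36))), 12) = Mul(Mul(7, Add(-3, 72, 72)), 12) = Mul(Mul(7, 141), 12) = Mul(987, 12) = 11844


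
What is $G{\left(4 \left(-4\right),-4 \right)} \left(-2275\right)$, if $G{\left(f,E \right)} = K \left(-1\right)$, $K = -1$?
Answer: $-2275$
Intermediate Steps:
$G{\left(f,E \right)} = 1$ ($G{\left(f,E \right)} = \left(-1\right) \left(-1\right) = 1$)
$G{\left(4 \left(-4\right),-4 \right)} \left(-2275\right) = 1 \left(-2275\right) = -2275$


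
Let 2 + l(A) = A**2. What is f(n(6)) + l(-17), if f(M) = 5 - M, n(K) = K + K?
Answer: 280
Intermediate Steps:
n(K) = 2*K
l(A) = -2 + A**2
f(n(6)) + l(-17) = (5 - 2*6) + (-2 + (-17)**2) = (5 - 1*12) + (-2 + 289) = (5 - 12) + 287 = -7 + 287 = 280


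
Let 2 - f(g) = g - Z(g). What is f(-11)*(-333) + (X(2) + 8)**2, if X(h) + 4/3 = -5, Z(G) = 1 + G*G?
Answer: -404570/9 ≈ -44952.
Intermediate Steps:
Z(G) = 1 + G**2
X(h) = -19/3 (X(h) = -4/3 - 5 = -19/3)
f(g) = 3 + g**2 - g (f(g) = 2 - (g - (1 + g**2)) = 2 - (g + (-1 - g**2)) = 2 - (-1 + g - g**2) = 2 + (1 + g**2 - g) = 3 + g**2 - g)
f(-11)*(-333) + (X(2) + 8)**2 = (3 + (-11)**2 - 1*(-11))*(-333) + (-19/3 + 8)**2 = (3 + 121 + 11)*(-333) + (5/3)**2 = 135*(-333) + 25/9 = -44955 + 25/9 = -404570/9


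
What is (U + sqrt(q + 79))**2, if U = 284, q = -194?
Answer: (284 + I*sqrt(115))**2 ≈ 80541.0 + 6091.1*I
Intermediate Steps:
(U + sqrt(q + 79))**2 = (284 + sqrt(-194 + 79))**2 = (284 + sqrt(-115))**2 = (284 + I*sqrt(115))**2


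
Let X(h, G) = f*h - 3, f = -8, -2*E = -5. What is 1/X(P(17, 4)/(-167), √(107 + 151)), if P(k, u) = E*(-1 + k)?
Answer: -167/181 ≈ -0.92265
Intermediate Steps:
E = 5/2 (E = -½*(-5) = 5/2 ≈ 2.5000)
P(k, u) = -5/2 + 5*k/2 (P(k, u) = 5*(-1 + k)/2 = -5/2 + 5*k/2)
X(h, G) = -3 - 8*h (X(h, G) = -8*h - 3 = -3 - 8*h)
1/X(P(17, 4)/(-167), √(107 + 151)) = 1/(-3 - 8*(-5/2 + (5/2)*17)/(-167)) = 1/(-3 - 8*(-5/2 + 85/2)*(-1)/167) = 1/(-3 - 320*(-1)/167) = 1/(-3 - 8*(-40/167)) = 1/(-3 + 320/167) = 1/(-181/167) = -167/181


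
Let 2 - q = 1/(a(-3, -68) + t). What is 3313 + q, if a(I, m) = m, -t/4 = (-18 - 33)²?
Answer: 34714681/10472 ≈ 3315.0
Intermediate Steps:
t = -10404 (t = -4*(-18 - 33)² = -4*(-51)² = -4*2601 = -10404)
q = 20945/10472 (q = 2 - 1/(-68 - 10404) = 2 - 1/(-10472) = 2 - 1*(-1/10472) = 2 + 1/10472 = 20945/10472 ≈ 2.0001)
3313 + q = 3313 + 20945/10472 = 34714681/10472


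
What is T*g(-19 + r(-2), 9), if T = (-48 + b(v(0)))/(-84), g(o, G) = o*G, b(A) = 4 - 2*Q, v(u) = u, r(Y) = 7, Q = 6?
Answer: -72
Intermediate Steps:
b(A) = -8 (b(A) = 4 - 2*6 = 4 - 12 = -8)
g(o, G) = G*o
T = 2/3 (T = (-48 - 8)/(-84) = -56*(-1/84) = 2/3 ≈ 0.66667)
T*g(-19 + r(-2), 9) = 2*(9*(-19 + 7))/3 = 2*(9*(-12))/3 = (2/3)*(-108) = -72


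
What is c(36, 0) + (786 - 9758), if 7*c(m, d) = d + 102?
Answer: -62702/7 ≈ -8957.4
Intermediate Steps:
c(m, d) = 102/7 + d/7 (c(m, d) = (d + 102)/7 = (102 + d)/7 = 102/7 + d/7)
c(36, 0) + (786 - 9758) = (102/7 + (⅐)*0) + (786 - 9758) = (102/7 + 0) - 8972 = 102/7 - 8972 = -62702/7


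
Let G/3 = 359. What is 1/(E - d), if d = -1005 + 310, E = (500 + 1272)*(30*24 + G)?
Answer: 1/3184979 ≈ 3.1397e-7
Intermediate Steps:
G = 1077 (G = 3*359 = 1077)
E = 3184284 (E = (500 + 1272)*(30*24 + 1077) = 1772*(720 + 1077) = 1772*1797 = 3184284)
d = -695
1/(E - d) = 1/(3184284 - 1*(-695)) = 1/(3184284 + 695) = 1/3184979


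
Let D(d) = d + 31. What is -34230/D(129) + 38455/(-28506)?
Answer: -49095659/228048 ≈ -215.29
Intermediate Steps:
D(d) = 31 + d
-34230/D(129) + 38455/(-28506) = -34230/(31 + 129) + 38455/(-28506) = -34230/160 + 38455*(-1/28506) = -34230*1/160 - 38455/28506 = -3423/16 - 38455/28506 = -49095659/228048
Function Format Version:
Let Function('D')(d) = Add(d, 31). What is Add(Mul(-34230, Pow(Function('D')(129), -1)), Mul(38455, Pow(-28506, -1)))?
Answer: Rational(-49095659, 228048) ≈ -215.29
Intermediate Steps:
Function('D')(d) = Add(31, d)
Add(Mul(-34230, Pow(Function('D')(129), -1)), Mul(38455, Pow(-28506, -1))) = Add(Mul(-34230, Pow(Add(31, 129), -1)), Mul(38455, Pow(-28506, -1))) = Add(Mul(-34230, Pow(160, -1)), Mul(38455, Rational(-1, 28506))) = Add(Mul(-34230, Rational(1, 160)), Rational(-38455, 28506)) = Add(Rational(-3423, 16), Rational(-38455, 28506)) = Rational(-49095659, 228048)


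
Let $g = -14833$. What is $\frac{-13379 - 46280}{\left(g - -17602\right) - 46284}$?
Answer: $\frac{59659}{43515} \approx 1.371$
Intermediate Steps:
$\frac{-13379 - 46280}{\left(g - -17602\right) - 46284} = \frac{-13379 - 46280}{\left(-14833 - -17602\right) - 46284} = - \frac{59659}{\left(-14833 + 17602\right) - 46284} = - \frac{59659}{2769 - 46284} = - \frac{59659}{-43515} = \left(-59659\right) \left(- \frac{1}{43515}\right) = \frac{59659}{43515}$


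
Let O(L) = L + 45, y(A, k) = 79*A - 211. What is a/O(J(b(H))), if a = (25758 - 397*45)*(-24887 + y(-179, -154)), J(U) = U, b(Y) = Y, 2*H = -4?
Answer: -309713427/43 ≈ -7.2026e+6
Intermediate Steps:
H = -2 (H = (1/2)*(-4) = -2)
y(A, k) = -211 + 79*A
a = -309713427 (a = (25758 - 397*45)*(-24887 + (-211 + 79*(-179))) = (25758 - 17865)*(-24887 + (-211 - 14141)) = 7893*(-24887 - 14352) = 7893*(-39239) = -309713427)
O(L) = 45 + L
a/O(J(b(H))) = -309713427/(45 - 2) = -309713427/43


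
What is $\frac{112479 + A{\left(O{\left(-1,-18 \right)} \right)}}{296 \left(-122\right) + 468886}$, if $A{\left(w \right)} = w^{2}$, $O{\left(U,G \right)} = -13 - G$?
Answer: $\frac{56252}{216387} \approx 0.25996$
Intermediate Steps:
$\frac{112479 + A{\left(O{\left(-1,-18 \right)} \right)}}{296 \left(-122\right) + 468886} = \frac{112479 + \left(-13 - -18\right)^{2}}{296 \left(-122\right) + 468886} = \frac{112479 + \left(-13 + 18\right)^{2}}{-36112 + 468886} = \frac{112479 + 5^{2}}{432774} = \left(112479 + 25\right) \frac{1}{432774} = 112504 \cdot \frac{1}{432774} = \frac{56252}{216387}$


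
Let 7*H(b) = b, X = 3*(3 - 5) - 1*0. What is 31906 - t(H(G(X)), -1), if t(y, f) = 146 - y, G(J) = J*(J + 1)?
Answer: 222350/7 ≈ 31764.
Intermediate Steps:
X = -6 (X = 3*(-2) + 0 = -6 + 0 = -6)
G(J) = J*(1 + J)
H(b) = b/7
31906 - t(H(G(X)), -1) = 31906 - (146 - (-6*(1 - 6))/7) = 31906 - (146 - (-6*(-5))/7) = 31906 - (146 - 30/7) = 31906 - 1*992/7 = 31906 - 992/7 = 222350/7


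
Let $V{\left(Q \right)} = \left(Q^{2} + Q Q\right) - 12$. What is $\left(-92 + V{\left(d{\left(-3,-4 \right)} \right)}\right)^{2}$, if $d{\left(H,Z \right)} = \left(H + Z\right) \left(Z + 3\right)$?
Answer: $36$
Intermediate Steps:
$d{\left(H,Z \right)} = \left(3 + Z\right) \left(H + Z\right)$ ($d{\left(H,Z \right)} = \left(H + Z\right) \left(3 + Z\right) = \left(3 + Z\right) \left(H + Z\right)$)
$V{\left(Q \right)} = -12 + 2 Q^{2}$ ($V{\left(Q \right)} = \left(Q^{2} + Q^{2}\right) - 12 = 2 Q^{2} - 12 = -12 + 2 Q^{2}$)
$\left(-92 + V{\left(d{\left(-3,-4 \right)} \right)}\right)^{2} = \left(-92 - \left(12 - 2 \left(\left(-4\right)^{2} + 3 \left(-3\right) + 3 \left(-4\right) - -12\right)^{2}\right)\right)^{2} = \left(-92 - \left(12 - 2 \left(16 - 9 - 12 + 12\right)^{2}\right)\right)^{2} = \left(-92 - \left(12 - 2 \cdot 7^{2}\right)\right)^{2} = \left(-92 + \left(-12 + 2 \cdot 49\right)\right)^{2} = \left(-92 + \left(-12 + 98\right)\right)^{2} = \left(-92 + 86\right)^{2} = \left(-6\right)^{2} = 36$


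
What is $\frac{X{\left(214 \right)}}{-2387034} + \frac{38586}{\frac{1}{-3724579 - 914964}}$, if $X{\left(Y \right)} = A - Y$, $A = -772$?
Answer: $- \frac{213665091661217873}{1193517} \approx -1.7902 \cdot 10^{11}$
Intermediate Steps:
$X{\left(Y \right)} = -772 - Y$
$\frac{X{\left(214 \right)}}{-2387034} + \frac{38586}{\frac{1}{-3724579 - 914964}} = \frac{-772 - 214}{-2387034} + \frac{38586}{\frac{1}{-3724579 - 914964}} = \left(-772 - 214\right) \left(- \frac{1}{2387034}\right) + \frac{38586}{\frac{1}{-4639543}} = \left(-986\right) \left(- \frac{1}{2387034}\right) + \frac{38586}{- \frac{1}{4639543}} = \frac{493}{1193517} + 38586 \left(-4639543\right) = \frac{493}{1193517} - 179021406198 = - \frac{213665091661217873}{1193517}$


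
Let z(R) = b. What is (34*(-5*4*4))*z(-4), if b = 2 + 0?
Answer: -5440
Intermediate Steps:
b = 2
z(R) = 2
(34*(-5*4*4))*z(-4) = (34*(-5*4*4))*2 = (34*(-20*4))*2 = (34*(-80))*2 = -2720*2 = -5440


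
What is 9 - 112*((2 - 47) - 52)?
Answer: 10873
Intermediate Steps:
9 - 112*((2 - 47) - 52) = 9 - 112*(-45 - 52) = 9 - 112*(-97) = 9 + 10864 = 10873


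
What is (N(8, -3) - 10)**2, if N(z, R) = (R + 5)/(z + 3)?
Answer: 11664/121 ≈ 96.397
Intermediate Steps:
N(z, R) = (5 + R)/(3 + z)
(N(8, -3) - 10)**2 = ((5 - 3)/(3 + 8) - 10)**2 = (2/11 - 10)**2 = (-108/11)**2 = 11664/121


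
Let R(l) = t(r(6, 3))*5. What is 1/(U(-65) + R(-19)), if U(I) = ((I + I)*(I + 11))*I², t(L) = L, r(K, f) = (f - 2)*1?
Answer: 1/29659505 ≈ 3.3716e-8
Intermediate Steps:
r(K, f) = -2 + f (r(K, f) = (-2 + f)*1 = -2 + f)
R(l) = 5 (R(l) = (-2 + 3)*5 = 1*5 = 5)
U(I) = 2*I³*(11 + I) (U(I) = ((2*I)*(11 + I))*I² = (2*I*(11 + I))*I² = 2*I³*(11 + I))
1/(U(-65) + R(-19)) = 1/(2*(-65)³*(11 - 65) + 5) = 1/(2*(-274625)*(-54) + 5) = 1/(29659500 + 5) = 1/29659505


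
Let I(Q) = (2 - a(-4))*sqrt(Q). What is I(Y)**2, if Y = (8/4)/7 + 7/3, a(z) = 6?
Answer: 880/21 ≈ 41.905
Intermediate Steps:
Y = 55/21 (Y = (8*(1/4))*(1/7) + 7*(1/3) = 2*(1/7) + 7/3 = 2/7 + 7/3 = 55/21 ≈ 2.6190)
I(Q) = -4*sqrt(Q) (I(Q) = (2 - 1*6)*sqrt(Q) = (2 - 6)*sqrt(Q) = -4*sqrt(Q))
I(Y)**2 = (-4*sqrt(1155)/21)**2 = 880/21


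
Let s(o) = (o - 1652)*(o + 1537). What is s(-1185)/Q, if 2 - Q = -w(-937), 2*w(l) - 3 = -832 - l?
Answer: -124828/7 ≈ -17833.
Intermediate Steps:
w(l) = -829/2 - l/2 (w(l) = 3/2 + (-832 - l)/2 = 3/2 + (-416 - l/2) = -829/2 - l/2)
s(o) = (-1652 + o)*(1537 + o)
Q = 56 (Q = 2 - (-1)*(-829/2 - 1/2*(-937)) = 2 - (-1)*(-829/2 + 937/2) = 2 - (-1)*54 = 2 - 1*(-54) = 2 + 54 = 56)
s(-1185)/Q = (-2539124 + (-1185)**2 - 115*(-1185))/56 = (-2539124 + 1404225 + 136275)*(1/56) = -998624*1/56 = -124828/7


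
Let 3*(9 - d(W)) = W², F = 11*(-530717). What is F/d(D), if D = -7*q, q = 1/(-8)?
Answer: -1120874304/1679 ≈ -6.6758e+5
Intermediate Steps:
q = -⅛ ≈ -0.12500
D = 7/8 (D = -7*(-⅛) = 7/8 ≈ 0.87500)
F = -5837887
d(W) = 9 - W²/3
F/d(D) = -5837887/(9 - (7/8)²/3) = -5837887/(9 - ⅓*49/64) = -5837887/(9 - 49/192) = -5837887/1679/192 = -5837887*192/1679 = -1120874304/1679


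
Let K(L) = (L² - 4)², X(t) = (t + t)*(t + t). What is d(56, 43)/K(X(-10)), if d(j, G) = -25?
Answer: -25/25598720016 ≈ -9.7661e-10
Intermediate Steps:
X(t) = 4*t² (X(t) = (2*t)*(2*t) = 4*t²)
K(L) = (-4 + L²)²
d(56, 43)/K(X(-10)) = -25/(-4 + (4*(-10)²)²)² = -25/(-4 + (4*100)²)² = -25/(-4 + 400²)² = -25/(-4 + 160000)² = -25/(159996²) = -25/25598720016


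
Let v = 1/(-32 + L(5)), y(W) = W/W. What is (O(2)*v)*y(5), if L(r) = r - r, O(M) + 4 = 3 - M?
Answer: 3/32 ≈ 0.093750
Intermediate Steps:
y(W) = 1
O(M) = -1 - M (O(M) = -4 + (3 - M) = -1 - M)
L(r) = 0
v = -1/32 (v = 1/(-32 + 0) = 1/(-32) = -1/32 ≈ -0.031250)
(O(2)*v)*y(5) = ((-1 - 1*2)*(-1/32))*1 = ((-1 - 2)*(-1/32))*1 = -3*(-1/32)*1 = (3/32)*1 = 3/32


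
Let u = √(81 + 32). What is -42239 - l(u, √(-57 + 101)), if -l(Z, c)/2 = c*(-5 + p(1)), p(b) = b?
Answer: -42239 - 16*√11 ≈ -42292.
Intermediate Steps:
u = √113 ≈ 10.630
l(Z, c) = 8*c (l(Z, c) = -2*c*(-5 + 1) = -2*c*(-4) = -(-8)*c = 8*c)
-42239 - l(u, √(-57 + 101)) = -42239 - 8*√(-57 + 101) = -42239 - 8*√44 = -42239 - 8*2*√11 = -42239 - 16*√11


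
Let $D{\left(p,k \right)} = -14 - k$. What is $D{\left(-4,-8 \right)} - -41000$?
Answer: $40994$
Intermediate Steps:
$D{\left(-4,-8 \right)} - -41000 = \left(-14 - -8\right) - -41000 = \left(-14 + 8\right) + 41000 = -6 + 41000 = 40994$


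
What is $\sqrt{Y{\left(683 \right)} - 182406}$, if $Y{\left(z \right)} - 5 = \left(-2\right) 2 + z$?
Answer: $i \sqrt{181722} \approx 426.29 i$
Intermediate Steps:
$Y{\left(z \right)} = 1 + z$ ($Y{\left(z \right)} = 5 + \left(\left(-2\right) 2 + z\right) = 5 + \left(-4 + z\right) = 1 + z$)
$\sqrt{Y{\left(683 \right)} - 182406} = \sqrt{\left(1 + 683\right) - 182406} = \sqrt{684 - 182406} = \sqrt{-181722} = i \sqrt{181722}$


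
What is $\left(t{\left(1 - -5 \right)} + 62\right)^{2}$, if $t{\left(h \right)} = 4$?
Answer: $4356$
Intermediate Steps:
$\left(t{\left(1 - -5 \right)} + 62\right)^{2} = \left(4 + 62\right)^{2} = 66^{2} = 4356$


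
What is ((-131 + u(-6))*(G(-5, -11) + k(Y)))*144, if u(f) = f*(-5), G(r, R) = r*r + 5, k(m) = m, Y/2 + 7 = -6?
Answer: -58176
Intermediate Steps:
Y = -26 (Y = -14 + 2*(-6) = -14 - 12 = -26)
G(r, R) = 5 + r**2 (G(r, R) = r**2 + 5 = 5 + r**2)
u(f) = -5*f
((-131 + u(-6))*(G(-5, -11) + k(Y)))*144 = ((-131 - 5*(-6))*((5 + (-5)**2) - 26))*144 = ((-131 + 30)*((5 + 25) - 26))*144 = -101*(30 - 26)*144 = -101*4*144 = -404*144 = -58176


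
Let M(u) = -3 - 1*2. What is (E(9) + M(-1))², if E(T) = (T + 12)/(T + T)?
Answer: 529/36 ≈ 14.694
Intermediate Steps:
E(T) = (12 + T)/(2*T) (E(T) = (12 + T)/((2*T)) = (12 + T)*(1/(2*T)) = (12 + T)/(2*T))
M(u) = -5 (M(u) = -3 - 2 = -5)
(E(9) + M(-1))² = ((½)*(12 + 9)/9 - 5)² = ((½)*(⅑)*21 - 5)² = (7/6 - 5)² = (-23/6)² = 529/36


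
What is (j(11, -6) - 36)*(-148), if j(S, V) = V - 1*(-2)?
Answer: 5920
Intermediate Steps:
j(S, V) = 2 + V (j(S, V) = V + 2 = 2 + V)
(j(11, -6) - 36)*(-148) = ((2 - 6) - 36)*(-148) = (-4 - 36)*(-148) = -40*(-148) = 5920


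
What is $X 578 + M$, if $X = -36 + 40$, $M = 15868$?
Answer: $18180$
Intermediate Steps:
$X = 4$
$X 578 + M = 4 \cdot 578 + 15868 = 2312 + 15868 = 18180$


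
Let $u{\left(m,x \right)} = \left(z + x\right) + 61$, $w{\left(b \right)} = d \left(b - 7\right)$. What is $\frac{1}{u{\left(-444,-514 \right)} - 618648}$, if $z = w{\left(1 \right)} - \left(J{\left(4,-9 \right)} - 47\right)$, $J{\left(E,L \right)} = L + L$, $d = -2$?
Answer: $- \frac{1}{619024} \approx -1.6154 \cdot 10^{-6}$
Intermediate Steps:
$J{\left(E,L \right)} = 2 L$
$w{\left(b \right)} = 14 - 2 b$ ($w{\left(b \right)} = - 2 \left(b - 7\right) = - 2 \left(-7 + b\right) = 14 - 2 b$)
$z = 77$ ($z = \left(14 - 2\right) - \left(2 \left(-9\right) - 47\right) = \left(14 - 2\right) - \left(-18 - 47\right) = 12 - -65 = 12 + 65 = 77$)
$u{\left(m,x \right)} = 138 + x$ ($u{\left(m,x \right)} = \left(77 + x\right) + 61 = 138 + x$)
$\frac{1}{u{\left(-444,-514 \right)} - 618648} = \frac{1}{\left(138 - 514\right) - 618648} = \frac{1}{-376 - 618648} = \frac{1}{-619024} = - \frac{1}{619024}$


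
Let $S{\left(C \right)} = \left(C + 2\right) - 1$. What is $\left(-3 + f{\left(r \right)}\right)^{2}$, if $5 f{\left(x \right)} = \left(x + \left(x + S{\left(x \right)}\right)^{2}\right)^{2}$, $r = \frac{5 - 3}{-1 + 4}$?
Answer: $\frac{131044}{6561} \approx 19.973$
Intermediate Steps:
$r = \frac{2}{3} \approx 0.66667$
$S{\left(C \right)} = 1 + C$ ($S{\left(C \right)} = \left(2 + C\right) - 1 = 1 + C$)
$f{\left(x \right)} = \frac{\left(x + \left(1 + 2 x\right)^{2}\right)^{2}}{5}$ ($f{\left(x \right)} = \frac{\left(x + \left(x + \left(1 + x\right)\right)^{2}\right)^{2}}{5} = \frac{\left(x + \left(1 + 2 x\right)^{2}\right)^{2}}{5}$)
$\left(-3 + f{\left(r \right)}\right)^{2} = \left(-3 + \frac{\left(\frac{2}{3} + \left(1 + 2 \cdot \frac{2}{3}\right)^{2}\right)^{2}}{5}\right)^{2} = \left(-3 + \frac{\left(\frac{2}{3} + \left(1 + \frac{4}{3}\right)^{2}\right)^{2}}{5}\right)^{2} = \left(-3 + \frac{\left(\frac{2}{3} + \left(\frac{7}{3}\right)^{2}\right)^{2}}{5}\right)^{2} = \left(-3 + \frac{\left(\frac{2}{3} + \frac{49}{9}\right)^{2}}{5}\right)^{2} = \left(-3 + \frac{\left(\frac{55}{9}\right)^{2}}{5}\right)^{2} = \left(-3 + \frac{1}{5} \cdot \frac{3025}{81}\right)^{2} = \left(-3 + \frac{605}{81}\right)^{2} = \left(\frac{362}{81}\right)^{2} = \frac{131044}{6561}$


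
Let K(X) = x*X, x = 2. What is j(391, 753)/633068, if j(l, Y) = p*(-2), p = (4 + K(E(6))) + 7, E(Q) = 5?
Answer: -21/316534 ≈ -6.6344e-5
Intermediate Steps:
K(X) = 2*X
p = 21 (p = (4 + 2*5) + 7 = (4 + 10) + 7 = 14 + 7 = 21)
j(l, Y) = -42 (j(l, Y) = 21*(-2) = -42)
j(391, 753)/633068 = -42/633068 = -42*1/633068 = -21/316534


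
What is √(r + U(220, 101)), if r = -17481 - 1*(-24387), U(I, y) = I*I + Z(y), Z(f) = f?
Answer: √55407 ≈ 235.39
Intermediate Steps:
U(I, y) = y + I² (U(I, y) = I*I + y = I² + y = y + I²)
r = 6906 (r = -17481 + 24387 = 6906)
√(r + U(220, 101)) = √(6906 + (101 + 220²)) = √(6906 + (101 + 48400)) = √(6906 + 48501) = √55407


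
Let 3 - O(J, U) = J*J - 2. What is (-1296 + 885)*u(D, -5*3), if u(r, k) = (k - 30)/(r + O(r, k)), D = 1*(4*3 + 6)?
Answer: -18495/301 ≈ -61.445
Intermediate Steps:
D = 18 (D = 1*(12 + 6) = 1*18 = 18)
O(J, U) = 5 - J² (O(J, U) = 3 - (J*J - 2) = 3 - (J² - 2) = 3 - (-2 + J²) = 3 + (2 - J²) = 5 - J²)
u(r, k) = (-30 + k)/(5 + r - r²) (u(r, k) = (k - 30)/(r + (5 - r²)) = (-30 + k)/(5 + r - r²))
(-1296 + 885)*u(D, -5*3) = (-1296 + 885)*((-30 - 5*3)/(5 + 18 - 1*18²)) = -411*(-30 - 15)/(5 + 18 - 1*324) = -411*(-45)/(5 + 18 - 324) = -411*(-45)/(-301) = -(-411)*(-45)/301 = -411*45/301 = -18495/301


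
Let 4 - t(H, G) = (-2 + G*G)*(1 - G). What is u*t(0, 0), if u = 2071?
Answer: 12426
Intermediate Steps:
t(H, G) = 4 - (1 - G)*(-2 + G²) (t(H, G) = 4 - (-2 + G*G)*(1 - G) = 4 - (-2 + G²)*(1 - G) = 4 - (1 - G)*(-2 + G²))
u*t(0, 0) = 2071*(6 + 0³ - 1*0² - 2*0) = 2071*(6 + 0 - 1*0 + 0) = 2071*(6 + 0 + 0 + 0) = 2071*6 = 12426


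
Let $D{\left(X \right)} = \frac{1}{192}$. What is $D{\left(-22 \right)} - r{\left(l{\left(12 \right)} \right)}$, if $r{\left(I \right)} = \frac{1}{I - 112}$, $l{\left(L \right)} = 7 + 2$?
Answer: $\frac{295}{19776} \approx 0.014917$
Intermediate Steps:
$D{\left(X \right)} = \frac{1}{192}$
$l{\left(L \right)} = 9$
$r{\left(I \right)} = \frac{1}{-112 + I}$
$D{\left(-22 \right)} - r{\left(l{\left(12 \right)} \right)} = \frac{1}{192} - \frac{1}{-112 + 9} = \frac{1}{192} - \frac{1}{-103} = \frac{1}{192} - - \frac{1}{103} = \frac{1}{192} + \frac{1}{103} = \frac{295}{19776}$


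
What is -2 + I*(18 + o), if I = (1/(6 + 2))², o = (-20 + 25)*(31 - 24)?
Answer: -75/64 ≈ -1.1719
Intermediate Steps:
o = 35 (o = 5*7 = 35)
I = 1/64 (I = (1/8)² = (⅛)² = 1/64 ≈ 0.015625)
-2 + I*(18 + o) = -2 + (18 + 35)/64 = -2 + (1/64)*53 = -2 + 53/64 = -75/64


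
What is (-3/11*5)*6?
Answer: -90/11 ≈ -8.1818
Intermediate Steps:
(-3/11*5)*6 = (-3*1/11*5)*6 = -3/11*5*6 = -15/11*6 = -90/11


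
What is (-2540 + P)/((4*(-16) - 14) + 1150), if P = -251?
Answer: -2791/1072 ≈ -2.6035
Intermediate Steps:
(-2540 + P)/((4*(-16) - 14) + 1150) = (-2540 - 251)/((4*(-16) - 14) + 1150) = -2791/((-64 - 14) + 1150) = -2791/(-78 + 1150) = -2791/1072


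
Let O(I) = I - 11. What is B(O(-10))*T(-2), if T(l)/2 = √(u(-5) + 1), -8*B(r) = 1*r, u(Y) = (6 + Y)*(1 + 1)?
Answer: 21*√3/4 ≈ 9.0933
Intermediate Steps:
O(I) = -11 + I
u(Y) = 12 + 2*Y (u(Y) = (6 + Y)*2 = 12 + 2*Y)
B(r) = -r/8
T(l) = 2*√3 (T(l) = 2*√((12 + 2*(-5)) + 1) = 2*√((12 - 10) + 1) = 2*√(2 + 1) = 2*√3)
B(O(-10))*T(-2) = (-(-11 - 10)/8)*(2*√3) = (-⅛*(-21))*(2*√3) = 21*(2*√3)/8 = 21*√3/4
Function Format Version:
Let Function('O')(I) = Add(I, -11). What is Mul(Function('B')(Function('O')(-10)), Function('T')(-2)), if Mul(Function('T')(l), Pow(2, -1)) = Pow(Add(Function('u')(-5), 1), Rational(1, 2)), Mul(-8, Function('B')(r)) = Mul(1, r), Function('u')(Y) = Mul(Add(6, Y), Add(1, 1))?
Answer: Mul(Rational(21, 4), Pow(3, Rational(1, 2))) ≈ 9.0933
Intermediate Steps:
Function('O')(I) = Add(-11, I)
Function('u')(Y) = Add(12, Mul(2, Y)) (Function('u')(Y) = Mul(Add(6, Y), 2) = Add(12, Mul(2, Y)))
Function('B')(r) = Mul(Rational(-1, 8), r) (Function('B')(r) = Mul(Rational(-1, 8), Mul(1, r)) = Mul(Rational(-1, 8), r))
Function('T')(l) = Mul(2, Pow(3, Rational(1, 2))) (Function('T')(l) = Mul(2, Pow(Add(Add(12, Mul(2, -5)), 1), Rational(1, 2))) = Mul(2, Pow(Add(Add(12, -10), 1), Rational(1, 2))) = Mul(2, Pow(Add(2, 1), Rational(1, 2))) = Mul(2, Pow(3, Rational(1, 2))))
Mul(Function('B')(Function('O')(-10)), Function('T')(-2)) = Mul(Mul(Rational(-1, 8), Add(-11, -10)), Mul(2, Pow(3, Rational(1, 2)))) = Mul(Mul(Rational(-1, 8), -21), Mul(2, Pow(3, Rational(1, 2)))) = Mul(Rational(21, 8), Mul(2, Pow(3, Rational(1, 2)))) = Mul(Rational(21, 4), Pow(3, Rational(1, 2)))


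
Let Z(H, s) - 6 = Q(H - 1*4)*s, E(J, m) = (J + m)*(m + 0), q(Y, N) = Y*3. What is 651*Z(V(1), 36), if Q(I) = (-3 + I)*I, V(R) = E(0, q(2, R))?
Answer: 21752514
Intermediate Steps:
q(Y, N) = 3*Y
E(J, m) = m*(J + m) (E(J, m) = (J + m)*m = m*(J + m))
V(R) = 36 (V(R) = (3*2)*(0 + 3*2) = 6*(0 + 6) = 6*6 = 36)
Q(I) = I*(-3 + I)
Z(H, s) = 6 + s*(-7 + H)*(-4 + H) (Z(H, s) = 6 + ((H - 1*4)*(-3 + (H - 1*4)))*s = 6 + ((H - 4)*(-3 + (H - 4)))*s = 6 + ((-4 + H)*(-3 + (-4 + H)))*s = 6 + ((-4 + H)*(-7 + H))*s = 6 + ((-7 + H)*(-4 + H))*s = 6 + s*(-7 + H)*(-4 + H))
651*Z(V(1), 36) = 651*(6 + 36*(-7 + 36)*(-4 + 36)) = 651*(6 + 36*29*32) = 651*(6 + 33408) = 651*33414 = 21752514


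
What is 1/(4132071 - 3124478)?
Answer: 1/1007593 ≈ 9.9246e-7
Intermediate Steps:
1/(4132071 - 3124478) = 1/1007593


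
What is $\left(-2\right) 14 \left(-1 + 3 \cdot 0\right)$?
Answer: $28$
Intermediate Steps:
$\left(-2\right) 14 \left(-1 + 3 \cdot 0\right) = - 28 \left(-1 + 0\right) = \left(-28\right) \left(-1\right) = 28$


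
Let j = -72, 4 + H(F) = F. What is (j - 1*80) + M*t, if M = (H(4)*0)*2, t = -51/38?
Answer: -152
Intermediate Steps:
H(F) = -4 + F
t = -51/38 (t = -51*1/38 = -51/38 ≈ -1.3421)
M = 0 (M = ((-4 + 4)*0)*2 = (0*0)*2 = 0*2 = 0)
(j - 1*80) + M*t = (-72 - 1*80) + 0*(-51/38) = (-72 - 80) + 0 = -152 + 0 = -152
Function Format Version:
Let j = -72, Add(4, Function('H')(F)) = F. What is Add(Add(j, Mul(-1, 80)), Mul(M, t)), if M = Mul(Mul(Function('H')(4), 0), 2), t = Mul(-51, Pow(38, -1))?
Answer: -152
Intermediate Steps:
Function('H')(F) = Add(-4, F)
t = Rational(-51, 38) (t = Mul(-51, Rational(1, 38)) = Rational(-51, 38) ≈ -1.3421)
M = 0 (M = Mul(Mul(Add(-4, 4), 0), 2) = Mul(Mul(0, 0), 2) = Mul(0, 2) = 0)
Add(Add(j, Mul(-1, 80)), Mul(M, t)) = Add(Add(-72, Mul(-1, 80)), Mul(0, Rational(-51, 38))) = Add(Add(-72, -80), 0) = Add(-152, 0) = -152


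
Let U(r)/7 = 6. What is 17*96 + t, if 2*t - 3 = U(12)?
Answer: 3309/2 ≈ 1654.5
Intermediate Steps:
U(r) = 42 (U(r) = 7*6 = 42)
t = 45/2 (t = 3/2 + (1/2)*42 = 3/2 + 21 = 45/2 ≈ 22.500)
17*96 + t = 17*96 + 45/2 = 1632 + 45/2 = 3309/2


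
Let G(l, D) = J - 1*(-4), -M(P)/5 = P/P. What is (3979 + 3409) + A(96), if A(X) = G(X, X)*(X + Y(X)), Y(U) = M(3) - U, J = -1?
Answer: 7373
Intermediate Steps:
M(P) = -5 (M(P) = -5*P/P = -5*1 = -5)
G(l, D) = 3 (G(l, D) = -1 - 1*(-4) = -1 + 4 = 3)
Y(U) = -5 - U
A(X) = -15 (A(X) = 3*(X + (-5 - X)) = 3*(-5) = -15)
(3979 + 3409) + A(96) = (3979 + 3409) - 15 = 7388 - 15 = 7373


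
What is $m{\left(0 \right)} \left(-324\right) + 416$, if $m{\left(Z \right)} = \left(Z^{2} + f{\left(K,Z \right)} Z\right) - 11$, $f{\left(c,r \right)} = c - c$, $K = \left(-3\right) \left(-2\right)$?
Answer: $3980$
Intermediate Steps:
$K = 6$
$f{\left(c,r \right)} = 0$
$m{\left(Z \right)} = -11 + Z^{2}$ ($m{\left(Z \right)} = \left(Z^{2} + 0 Z\right) - 11 = \left(Z^{2} + 0\right) - 11 = Z^{2} - 11 = -11 + Z^{2}$)
$m{\left(0 \right)} \left(-324\right) + 416 = \left(-11 + 0^{2}\right) \left(-324\right) + 416 = \left(-11 + 0\right) \left(-324\right) + 416 = \left(-11\right) \left(-324\right) + 416 = 3564 + 416 = 3980$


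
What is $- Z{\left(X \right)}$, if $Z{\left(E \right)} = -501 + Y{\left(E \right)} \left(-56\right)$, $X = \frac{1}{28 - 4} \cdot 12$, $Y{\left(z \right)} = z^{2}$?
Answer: $515$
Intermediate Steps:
$X = \frac{1}{2}$ ($X = \frac{1}{24} \cdot 12 = \frac{1}{2} \approx 0.5$)
$Z{\left(E \right)} = -501 - 56 E^{2}$ ($Z{\left(E \right)} = -501 + E^{2} \left(-56\right) = -501 - 56 E^{2}$)
$- Z{\left(X \right)} = - (-501 - \frac{56}{4}) = - (-501 - 14) = \left(-1\right) \left(-515\right) = 515$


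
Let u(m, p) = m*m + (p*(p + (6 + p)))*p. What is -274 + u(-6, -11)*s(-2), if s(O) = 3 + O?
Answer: -2174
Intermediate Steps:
u(m, p) = m² + p²*(6 + 2*p) (u(m, p) = m² + (p*(6 + 2*p))*p = m² + p²*(6 + 2*p))
-274 + u(-6, -11)*s(-2) = -274 + ((-6)² + 2*(-11)³ + 6*(-11)²)*(3 - 2) = -274 + (36 + 2*(-1331) + 6*121)*1 = -274 + (36 - 2662 + 726)*1 = -274 - 1900*1 = -274 - 1900 = -2174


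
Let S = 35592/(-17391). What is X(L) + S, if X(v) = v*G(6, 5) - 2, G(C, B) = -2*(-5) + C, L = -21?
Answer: -1971250/5797 ≈ -340.05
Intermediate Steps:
G(C, B) = 10 + C
S = -11864/5797 (S = 35592*(-1/17391) = -11864/5797 ≈ -2.0466)
X(v) = -2 + 16*v (X(v) = v*(10 + 6) - 2 = v*16 - 2 = 16*v - 2 = -2 + 16*v)
X(L) + S = (-2 + 16*(-21)) - 11864/5797 = (-2 - 336) - 11864/5797 = -338 - 11864/5797 = -1971250/5797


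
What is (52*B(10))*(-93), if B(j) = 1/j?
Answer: -2418/5 ≈ -483.60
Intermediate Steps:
B(j) = 1/j
(52*B(10))*(-93) = (52/10)*(-93) = (52*(1/10))*(-93) = (26/5)*(-93) = -2418/5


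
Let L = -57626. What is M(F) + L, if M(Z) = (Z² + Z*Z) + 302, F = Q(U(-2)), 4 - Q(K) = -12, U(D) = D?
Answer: -56812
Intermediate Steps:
Q(K) = 16 (Q(K) = 4 - 1*(-12) = 4 + 12 = 16)
F = 16
M(Z) = 302 + 2*Z² (M(Z) = (Z² + Z²) + 302 = 2*Z² + 302 = 302 + 2*Z²)
M(F) + L = (302 + 2*16²) - 57626 = (302 + 2*256) - 57626 = (302 + 512) - 57626 = 814 - 57626 = -56812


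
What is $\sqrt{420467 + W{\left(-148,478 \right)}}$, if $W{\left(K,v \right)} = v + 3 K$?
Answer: $\sqrt{420501} \approx 648.46$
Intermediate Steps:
$\sqrt{420467 + W{\left(-148,478 \right)}} = \sqrt{420467 + \left(478 + 3 \left(-148\right)\right)} = \sqrt{420467 + \left(478 - 444\right)} = \sqrt{420467 + 34} = \sqrt{420501}$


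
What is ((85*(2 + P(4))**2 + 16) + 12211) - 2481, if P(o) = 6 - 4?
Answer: 11106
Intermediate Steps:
P(o) = 2
((85*(2 + P(4))**2 + 16) + 12211) - 2481 = ((85*(2 + 2)**2 + 16) + 12211) - 2481 = ((85*4**2 + 16) + 12211) - 2481 = ((85*16 + 16) + 12211) - 2481 = ((1360 + 16) + 12211) - 2481 = (1376 + 12211) - 2481 = 13587 - 2481 = 11106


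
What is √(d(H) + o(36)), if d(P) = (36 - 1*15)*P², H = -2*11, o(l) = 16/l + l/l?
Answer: √91489/3 ≈ 100.82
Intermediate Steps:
o(l) = 1 + 16/l (o(l) = 16/l + 1 = 1 + 16/l)
H = -22
d(P) = 21*P² (d(P) = (36 - 15)*P² = 21*P²)
√(d(H) + o(36)) = √(21*(-22)² + (16 + 36)/36) = √(21*484 + (1/36)*52) = √(10164 + 13/9) = √(91489/9) = √91489/3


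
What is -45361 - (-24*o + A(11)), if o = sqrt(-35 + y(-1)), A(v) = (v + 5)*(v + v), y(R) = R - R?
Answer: -45713 + 24*I*sqrt(35) ≈ -45713.0 + 141.99*I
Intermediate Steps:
y(R) = 0
A(v) = 2*v*(5 + v) (A(v) = (5 + v)*(2*v) = 2*v*(5 + v))
o = I*sqrt(35) (o = sqrt(-35 + 0) = sqrt(-35) = I*sqrt(35) ≈ 5.9161*I)
-45361 - (-24*o + A(11)) = -45361 - (-24*I*sqrt(35) + 2*11*(5 + 11)) = -45361 - (-24*I*sqrt(35) + 2*11*16) = -45361 - (-24*I*sqrt(35) + 352) = -45361 - (352 - 24*I*sqrt(35)) = -45361 + (-352 + 24*I*sqrt(35)) = -45713 + 24*I*sqrt(35)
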